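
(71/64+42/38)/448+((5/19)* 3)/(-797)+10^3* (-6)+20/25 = -13023657578411/2170900480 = -5999.20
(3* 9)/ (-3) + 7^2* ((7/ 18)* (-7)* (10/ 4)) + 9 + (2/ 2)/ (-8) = -24019/ 72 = -333.60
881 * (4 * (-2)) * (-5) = 35240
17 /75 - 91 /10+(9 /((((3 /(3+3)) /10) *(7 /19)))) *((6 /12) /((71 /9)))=1646993 /74550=22.09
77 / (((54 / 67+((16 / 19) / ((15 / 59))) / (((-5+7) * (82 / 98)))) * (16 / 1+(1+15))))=60282915 / 69778112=0.86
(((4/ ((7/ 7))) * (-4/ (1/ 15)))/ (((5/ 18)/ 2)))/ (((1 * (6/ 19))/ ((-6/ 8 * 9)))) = 36936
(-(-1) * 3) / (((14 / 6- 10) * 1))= -9 / 23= -0.39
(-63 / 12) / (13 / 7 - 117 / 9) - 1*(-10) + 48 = 6081 / 104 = 58.47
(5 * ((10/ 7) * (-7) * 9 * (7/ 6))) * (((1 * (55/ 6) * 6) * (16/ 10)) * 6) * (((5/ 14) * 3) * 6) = -1782000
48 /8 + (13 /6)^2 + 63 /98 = 2857 /252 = 11.34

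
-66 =-66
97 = 97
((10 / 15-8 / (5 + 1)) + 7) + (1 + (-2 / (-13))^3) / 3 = 43948 / 6591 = 6.67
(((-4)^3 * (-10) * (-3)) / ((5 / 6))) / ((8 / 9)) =-2592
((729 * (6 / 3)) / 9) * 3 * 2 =972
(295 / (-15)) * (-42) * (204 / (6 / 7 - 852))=-196588 / 993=-197.97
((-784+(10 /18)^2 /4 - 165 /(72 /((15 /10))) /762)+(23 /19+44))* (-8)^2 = -9240602846 /195453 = -47277.88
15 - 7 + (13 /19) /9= 8.08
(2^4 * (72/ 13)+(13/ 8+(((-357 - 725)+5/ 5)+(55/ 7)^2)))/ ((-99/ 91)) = 4734311/ 5544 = 853.95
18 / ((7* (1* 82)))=9 / 287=0.03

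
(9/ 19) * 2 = 18/ 19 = 0.95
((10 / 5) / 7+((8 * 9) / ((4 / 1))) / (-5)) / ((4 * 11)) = -29 / 385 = -0.08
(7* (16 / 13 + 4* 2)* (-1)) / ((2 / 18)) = -7560 / 13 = -581.54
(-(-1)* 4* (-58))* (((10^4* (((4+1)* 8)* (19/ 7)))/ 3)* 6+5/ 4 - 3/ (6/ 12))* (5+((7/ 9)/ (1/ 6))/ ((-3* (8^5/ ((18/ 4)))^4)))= -2518851632.86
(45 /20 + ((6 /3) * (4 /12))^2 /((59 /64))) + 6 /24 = 3167 /1062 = 2.98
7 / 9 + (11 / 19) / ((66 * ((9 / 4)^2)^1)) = 3599 / 4617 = 0.78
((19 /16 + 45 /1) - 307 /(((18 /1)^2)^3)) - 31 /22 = 16753142707 /374134464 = 44.78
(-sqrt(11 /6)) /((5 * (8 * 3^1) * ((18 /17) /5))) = -17 * sqrt(66) /2592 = -0.05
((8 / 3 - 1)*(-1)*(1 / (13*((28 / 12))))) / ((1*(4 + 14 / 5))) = -25 / 3094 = -0.01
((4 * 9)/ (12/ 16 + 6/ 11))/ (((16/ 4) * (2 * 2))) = 33/ 19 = 1.74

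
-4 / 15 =-0.27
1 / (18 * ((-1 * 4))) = -1 / 72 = -0.01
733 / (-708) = -733 / 708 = -1.04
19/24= 0.79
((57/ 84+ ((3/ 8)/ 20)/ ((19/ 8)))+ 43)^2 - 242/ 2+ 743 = 4476214409/ 1768900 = 2530.51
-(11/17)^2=-121/289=-0.42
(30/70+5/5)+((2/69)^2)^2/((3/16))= 680015422/476009541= 1.43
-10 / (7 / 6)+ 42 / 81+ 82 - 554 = -90730 / 189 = -480.05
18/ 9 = 2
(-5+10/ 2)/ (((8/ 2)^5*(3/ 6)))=0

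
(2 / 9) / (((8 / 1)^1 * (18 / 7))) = 7 / 648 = 0.01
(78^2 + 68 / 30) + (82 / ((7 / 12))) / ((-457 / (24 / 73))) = 6086.17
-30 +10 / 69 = -2060 / 69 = -29.86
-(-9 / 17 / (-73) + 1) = -1250 / 1241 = -1.01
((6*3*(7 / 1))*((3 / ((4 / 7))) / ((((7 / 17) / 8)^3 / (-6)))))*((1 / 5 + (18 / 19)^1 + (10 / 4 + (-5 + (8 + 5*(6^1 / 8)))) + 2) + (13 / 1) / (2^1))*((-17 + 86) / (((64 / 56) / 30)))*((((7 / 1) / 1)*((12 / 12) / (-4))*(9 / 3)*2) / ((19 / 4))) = 795035138756544 / 361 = 2202313403757.74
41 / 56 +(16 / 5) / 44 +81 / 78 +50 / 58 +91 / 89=385250427 / 103343240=3.73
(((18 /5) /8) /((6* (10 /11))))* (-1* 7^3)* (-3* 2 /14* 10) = 121.28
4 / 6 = 2 / 3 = 0.67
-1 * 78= -78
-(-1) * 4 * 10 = 40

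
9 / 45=1 / 5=0.20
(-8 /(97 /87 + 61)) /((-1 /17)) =2958 /1351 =2.19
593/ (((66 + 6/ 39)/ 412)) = 3693.15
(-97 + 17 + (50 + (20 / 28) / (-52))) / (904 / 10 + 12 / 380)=-1037875 / 3127124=-0.33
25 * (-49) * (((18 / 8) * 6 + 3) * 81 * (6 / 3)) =-3274425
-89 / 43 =-2.07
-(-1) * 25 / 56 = 25 / 56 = 0.45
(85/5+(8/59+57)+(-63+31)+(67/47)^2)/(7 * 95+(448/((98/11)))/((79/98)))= 0.06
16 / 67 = 0.24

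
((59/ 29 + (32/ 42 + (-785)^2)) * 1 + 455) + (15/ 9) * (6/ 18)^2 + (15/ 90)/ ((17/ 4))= 57460673828/ 93177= 616683.02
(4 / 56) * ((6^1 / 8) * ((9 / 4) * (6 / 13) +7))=627 / 1456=0.43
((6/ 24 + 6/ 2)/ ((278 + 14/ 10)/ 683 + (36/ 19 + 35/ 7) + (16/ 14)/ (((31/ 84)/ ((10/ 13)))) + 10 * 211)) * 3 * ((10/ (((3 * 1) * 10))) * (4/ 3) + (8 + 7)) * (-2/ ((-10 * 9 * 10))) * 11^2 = 1143464993957/ 59861091499920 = 0.02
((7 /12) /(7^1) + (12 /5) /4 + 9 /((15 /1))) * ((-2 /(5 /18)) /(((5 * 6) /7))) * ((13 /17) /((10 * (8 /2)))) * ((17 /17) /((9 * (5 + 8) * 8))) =-539 /12240000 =-0.00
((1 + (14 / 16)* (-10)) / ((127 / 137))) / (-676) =0.01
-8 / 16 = -1 / 2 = -0.50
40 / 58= 0.69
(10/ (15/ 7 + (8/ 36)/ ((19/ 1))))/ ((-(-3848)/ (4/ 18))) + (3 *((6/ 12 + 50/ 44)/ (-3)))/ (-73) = 45191959/ 1992241394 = 0.02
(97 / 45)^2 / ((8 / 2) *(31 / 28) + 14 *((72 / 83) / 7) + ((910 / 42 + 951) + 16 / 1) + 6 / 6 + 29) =5466629 / 1205738325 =0.00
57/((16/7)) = 399/16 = 24.94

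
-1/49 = -0.02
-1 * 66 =-66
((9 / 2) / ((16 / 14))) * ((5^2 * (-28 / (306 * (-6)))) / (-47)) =-1225 / 38352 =-0.03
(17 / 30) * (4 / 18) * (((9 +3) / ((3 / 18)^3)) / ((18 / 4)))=1088 / 15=72.53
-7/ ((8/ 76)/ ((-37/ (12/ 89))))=437969/ 24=18248.71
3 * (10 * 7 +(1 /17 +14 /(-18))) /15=2120 /153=13.86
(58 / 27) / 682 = 29 / 9207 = 0.00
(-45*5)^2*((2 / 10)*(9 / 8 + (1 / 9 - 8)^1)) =-547875 / 8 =-68484.38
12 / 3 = 4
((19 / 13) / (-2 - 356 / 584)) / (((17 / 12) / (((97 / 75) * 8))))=-8610496 / 2105025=-4.09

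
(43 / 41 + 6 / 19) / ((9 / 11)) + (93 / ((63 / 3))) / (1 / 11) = 50.38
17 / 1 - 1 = 16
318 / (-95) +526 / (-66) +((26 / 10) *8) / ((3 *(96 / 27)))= -9.37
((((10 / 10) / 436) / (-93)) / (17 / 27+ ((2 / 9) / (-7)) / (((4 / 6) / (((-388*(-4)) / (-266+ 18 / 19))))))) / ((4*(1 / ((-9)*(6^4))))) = 57822093 / 730435051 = 0.08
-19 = -19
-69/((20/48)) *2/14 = -828/35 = -23.66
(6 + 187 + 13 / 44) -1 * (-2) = 195.30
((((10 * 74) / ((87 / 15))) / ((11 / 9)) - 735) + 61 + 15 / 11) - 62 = -201049 / 319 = -630.25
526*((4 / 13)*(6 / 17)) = 12624 / 221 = 57.12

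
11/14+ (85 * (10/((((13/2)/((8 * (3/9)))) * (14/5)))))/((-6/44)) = -1494713/1638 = -912.52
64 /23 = 2.78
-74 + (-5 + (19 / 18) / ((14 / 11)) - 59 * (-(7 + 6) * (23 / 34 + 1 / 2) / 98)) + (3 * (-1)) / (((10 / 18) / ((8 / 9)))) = -11060017 / 149940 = -73.76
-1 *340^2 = -115600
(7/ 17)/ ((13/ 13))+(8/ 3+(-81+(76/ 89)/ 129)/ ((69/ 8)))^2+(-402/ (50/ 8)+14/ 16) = -38028797051324273/ 2133715599851400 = -17.82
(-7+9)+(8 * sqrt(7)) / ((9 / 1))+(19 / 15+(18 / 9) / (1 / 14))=8 * sqrt(7) / 9+469 / 15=33.62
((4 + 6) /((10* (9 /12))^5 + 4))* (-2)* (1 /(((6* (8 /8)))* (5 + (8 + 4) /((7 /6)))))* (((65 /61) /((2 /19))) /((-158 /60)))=13832000 /391624810399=0.00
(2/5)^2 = 4/25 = 0.16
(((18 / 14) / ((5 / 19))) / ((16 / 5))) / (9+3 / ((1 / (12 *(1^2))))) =19 / 560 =0.03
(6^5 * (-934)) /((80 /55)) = -4993164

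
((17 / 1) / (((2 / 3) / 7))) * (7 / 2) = 2499 / 4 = 624.75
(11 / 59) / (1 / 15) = 165 / 59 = 2.80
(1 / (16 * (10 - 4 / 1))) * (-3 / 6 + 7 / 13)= 1 / 2496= 0.00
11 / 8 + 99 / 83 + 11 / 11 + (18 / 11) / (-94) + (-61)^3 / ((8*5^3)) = -4793816033 / 21455500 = -223.43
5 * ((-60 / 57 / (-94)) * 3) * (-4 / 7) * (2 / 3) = -400 / 6251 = -0.06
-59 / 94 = -0.63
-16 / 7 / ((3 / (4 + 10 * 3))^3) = -628864 / 189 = -3327.32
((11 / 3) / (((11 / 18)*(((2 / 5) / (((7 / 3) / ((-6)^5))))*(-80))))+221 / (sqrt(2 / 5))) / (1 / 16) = 7 / 7776+1768*sqrt(10) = 5590.91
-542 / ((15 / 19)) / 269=-10298 / 4035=-2.55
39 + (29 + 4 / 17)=1160 / 17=68.24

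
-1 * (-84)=84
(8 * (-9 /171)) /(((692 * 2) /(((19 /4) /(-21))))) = 1 /14532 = 0.00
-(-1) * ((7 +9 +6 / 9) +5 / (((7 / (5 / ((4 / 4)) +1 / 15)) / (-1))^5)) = 40007193374 / 2552563125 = 15.67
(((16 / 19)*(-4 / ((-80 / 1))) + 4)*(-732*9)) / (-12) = 2219.12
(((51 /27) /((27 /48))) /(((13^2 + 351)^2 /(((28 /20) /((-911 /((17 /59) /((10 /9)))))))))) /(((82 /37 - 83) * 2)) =10693 /349082017830000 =0.00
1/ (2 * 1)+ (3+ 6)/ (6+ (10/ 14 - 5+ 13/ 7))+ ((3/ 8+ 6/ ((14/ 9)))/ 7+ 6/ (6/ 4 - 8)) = 344173/ 127400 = 2.70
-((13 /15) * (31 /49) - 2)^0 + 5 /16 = -11 /16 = -0.69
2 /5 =0.40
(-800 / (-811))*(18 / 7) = 14400 / 5677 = 2.54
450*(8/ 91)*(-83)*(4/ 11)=-1194.01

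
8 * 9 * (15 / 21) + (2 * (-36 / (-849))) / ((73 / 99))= 7453872 / 144613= 51.54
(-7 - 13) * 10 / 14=-100 / 7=-14.29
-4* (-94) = 376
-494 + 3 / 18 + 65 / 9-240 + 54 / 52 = -84892 / 117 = -725.57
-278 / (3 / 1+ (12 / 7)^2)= -13622 / 291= -46.81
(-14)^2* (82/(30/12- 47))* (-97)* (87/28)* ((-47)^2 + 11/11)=21410418120/89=240566495.73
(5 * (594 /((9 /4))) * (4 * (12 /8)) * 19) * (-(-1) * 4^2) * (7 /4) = 4213440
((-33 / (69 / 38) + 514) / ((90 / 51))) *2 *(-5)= -193868 / 69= -2809.68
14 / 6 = 7 / 3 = 2.33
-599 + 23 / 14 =-8363 / 14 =-597.36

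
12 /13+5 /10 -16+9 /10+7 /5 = -12.28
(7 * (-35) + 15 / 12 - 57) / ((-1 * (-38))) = -1203 / 152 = -7.91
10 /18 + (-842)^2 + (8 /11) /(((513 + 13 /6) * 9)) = 216949534729 /306009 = 708964.56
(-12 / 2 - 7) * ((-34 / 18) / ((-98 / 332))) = -83.19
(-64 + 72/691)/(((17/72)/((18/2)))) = -28610496/11747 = -2435.56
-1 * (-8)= 8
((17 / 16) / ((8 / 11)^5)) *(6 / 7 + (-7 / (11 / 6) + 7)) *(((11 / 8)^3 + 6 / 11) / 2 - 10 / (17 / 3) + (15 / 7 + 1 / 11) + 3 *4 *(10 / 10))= 7791021577075 / 26306674688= 296.16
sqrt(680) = 2 * sqrt(170) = 26.08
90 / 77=1.17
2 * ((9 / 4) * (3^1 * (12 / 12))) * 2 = 27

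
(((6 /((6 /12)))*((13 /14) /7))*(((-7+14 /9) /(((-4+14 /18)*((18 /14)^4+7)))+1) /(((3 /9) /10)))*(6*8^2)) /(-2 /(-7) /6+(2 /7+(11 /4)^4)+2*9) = 68605789224960 /240755430223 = 284.96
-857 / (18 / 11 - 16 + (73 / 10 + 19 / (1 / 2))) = -94270 / 3403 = -27.70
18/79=0.23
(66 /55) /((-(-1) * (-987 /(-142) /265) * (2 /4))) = 30104 /329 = 91.50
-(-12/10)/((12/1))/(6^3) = 1/2160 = 0.00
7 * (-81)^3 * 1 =-3720087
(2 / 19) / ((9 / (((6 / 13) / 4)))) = 1 / 741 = 0.00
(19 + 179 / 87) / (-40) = -229 / 435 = -0.53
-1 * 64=-64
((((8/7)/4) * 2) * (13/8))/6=13/84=0.15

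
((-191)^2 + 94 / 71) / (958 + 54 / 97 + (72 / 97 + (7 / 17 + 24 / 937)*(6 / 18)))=12006663668055 / 315761972333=38.02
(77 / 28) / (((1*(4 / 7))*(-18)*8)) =-77 / 2304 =-0.03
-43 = -43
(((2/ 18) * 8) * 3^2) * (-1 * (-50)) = 400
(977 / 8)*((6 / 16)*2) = 2931 / 32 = 91.59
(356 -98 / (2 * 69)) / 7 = 24515 / 483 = 50.76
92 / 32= 23 / 8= 2.88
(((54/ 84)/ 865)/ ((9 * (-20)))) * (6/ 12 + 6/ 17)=-29/ 8234800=-0.00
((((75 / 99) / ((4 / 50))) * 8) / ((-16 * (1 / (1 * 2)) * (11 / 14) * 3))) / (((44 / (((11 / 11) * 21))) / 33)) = -30625 / 484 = -63.27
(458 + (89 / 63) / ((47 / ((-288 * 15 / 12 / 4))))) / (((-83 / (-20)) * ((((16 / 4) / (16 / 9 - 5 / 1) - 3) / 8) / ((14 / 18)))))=-695034880 / 4318407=-160.95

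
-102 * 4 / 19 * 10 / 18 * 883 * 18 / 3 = -1200880 / 19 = -63204.21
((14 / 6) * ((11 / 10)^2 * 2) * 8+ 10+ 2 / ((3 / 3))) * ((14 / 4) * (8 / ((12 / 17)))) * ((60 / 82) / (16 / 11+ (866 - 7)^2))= 11225984 / 4991774805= 0.00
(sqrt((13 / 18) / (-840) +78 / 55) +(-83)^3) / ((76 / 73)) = -41740451 / 76 +73 *sqrt(272266995) / 1053360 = -549215.32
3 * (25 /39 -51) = -1964 /13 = -151.08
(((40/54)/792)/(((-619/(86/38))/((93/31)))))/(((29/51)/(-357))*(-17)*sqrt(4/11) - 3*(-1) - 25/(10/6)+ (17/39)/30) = 12539208500*sqrt(11)/35665401263888988801+ 2775151349425/3242309205808089891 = 0.00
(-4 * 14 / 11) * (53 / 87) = -2968 / 957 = -3.10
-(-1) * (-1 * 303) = -303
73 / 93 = 0.78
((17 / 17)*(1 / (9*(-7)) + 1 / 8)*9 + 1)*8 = 111 / 7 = 15.86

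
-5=-5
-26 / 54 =-13 / 27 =-0.48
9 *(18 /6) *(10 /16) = 135 /8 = 16.88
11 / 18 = 0.61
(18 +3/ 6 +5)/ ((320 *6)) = 47/ 3840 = 0.01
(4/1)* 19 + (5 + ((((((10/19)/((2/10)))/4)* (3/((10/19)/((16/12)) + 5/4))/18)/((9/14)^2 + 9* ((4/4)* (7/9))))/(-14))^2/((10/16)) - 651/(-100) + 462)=5220587065427/9500440500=549.51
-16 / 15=-1.07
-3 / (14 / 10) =-15 / 7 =-2.14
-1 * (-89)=89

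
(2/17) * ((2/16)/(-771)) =-0.00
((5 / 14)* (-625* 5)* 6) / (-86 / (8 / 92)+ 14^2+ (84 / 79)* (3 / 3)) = 8.46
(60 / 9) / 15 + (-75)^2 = 50629 / 9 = 5625.44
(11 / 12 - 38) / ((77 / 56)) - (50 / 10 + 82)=-3761 / 33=-113.97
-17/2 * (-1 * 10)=85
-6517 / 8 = -814.62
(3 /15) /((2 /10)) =1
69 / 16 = 4.31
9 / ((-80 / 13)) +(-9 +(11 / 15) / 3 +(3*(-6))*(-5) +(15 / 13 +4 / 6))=763799 / 9360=81.60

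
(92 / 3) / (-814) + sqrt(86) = -46 / 1221 + sqrt(86) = 9.24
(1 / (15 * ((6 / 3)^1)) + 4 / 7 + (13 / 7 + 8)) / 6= 2197 / 1260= 1.74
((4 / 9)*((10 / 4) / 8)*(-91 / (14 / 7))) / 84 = -65 / 864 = -0.08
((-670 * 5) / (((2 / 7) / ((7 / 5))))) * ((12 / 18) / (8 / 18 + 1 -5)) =49245 / 16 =3077.81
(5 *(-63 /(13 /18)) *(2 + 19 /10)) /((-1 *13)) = 1701 /13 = 130.85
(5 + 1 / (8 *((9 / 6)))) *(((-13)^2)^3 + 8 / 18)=2649918385 / 108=24536281.34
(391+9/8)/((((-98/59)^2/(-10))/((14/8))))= -54599485/21952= -2487.22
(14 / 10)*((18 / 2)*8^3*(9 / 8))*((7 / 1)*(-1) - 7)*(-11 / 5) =5588352 / 25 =223534.08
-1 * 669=-669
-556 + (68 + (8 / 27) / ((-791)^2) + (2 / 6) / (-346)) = -2852420236537 / 5845111902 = -488.00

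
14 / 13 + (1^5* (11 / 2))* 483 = 69097 / 26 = 2657.58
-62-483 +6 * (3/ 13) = -7067/ 13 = -543.62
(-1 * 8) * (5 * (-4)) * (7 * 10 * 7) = 78400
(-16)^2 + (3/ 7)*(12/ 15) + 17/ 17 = 9007/ 35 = 257.34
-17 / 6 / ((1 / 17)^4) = -1419857 / 6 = -236642.83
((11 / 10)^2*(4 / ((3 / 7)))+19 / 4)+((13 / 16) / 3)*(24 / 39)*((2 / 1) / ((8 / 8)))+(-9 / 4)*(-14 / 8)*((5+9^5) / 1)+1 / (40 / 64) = 232543.10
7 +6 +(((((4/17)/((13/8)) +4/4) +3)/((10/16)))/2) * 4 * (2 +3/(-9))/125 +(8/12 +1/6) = 2322187/165750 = 14.01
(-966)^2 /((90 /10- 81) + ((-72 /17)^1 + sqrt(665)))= -20559292992 /1487431- 269682084 * sqrt(665) /1487431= -18497.49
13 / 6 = 2.17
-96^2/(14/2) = -9216/7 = -1316.57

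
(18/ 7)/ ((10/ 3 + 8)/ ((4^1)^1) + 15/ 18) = 54/ 77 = 0.70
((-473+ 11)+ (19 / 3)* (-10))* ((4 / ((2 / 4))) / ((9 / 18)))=-25216 / 3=-8405.33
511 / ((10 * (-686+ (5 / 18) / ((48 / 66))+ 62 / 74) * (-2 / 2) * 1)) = 1361304 / 18242545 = 0.07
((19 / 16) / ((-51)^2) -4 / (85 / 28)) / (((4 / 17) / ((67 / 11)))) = -18363427 / 538560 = -34.10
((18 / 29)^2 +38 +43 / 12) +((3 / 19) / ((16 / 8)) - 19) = 4419319 / 191748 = 23.05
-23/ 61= -0.38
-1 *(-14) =14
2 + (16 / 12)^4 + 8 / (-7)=2278 / 567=4.02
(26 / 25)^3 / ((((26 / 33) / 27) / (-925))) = -22285692 / 625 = -35657.11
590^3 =205379000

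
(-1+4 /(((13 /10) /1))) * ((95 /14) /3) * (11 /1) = 9405 /182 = 51.68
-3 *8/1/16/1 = -3/2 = -1.50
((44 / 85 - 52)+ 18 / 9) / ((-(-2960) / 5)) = -2103 / 25160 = -0.08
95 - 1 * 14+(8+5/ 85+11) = 1701/ 17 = 100.06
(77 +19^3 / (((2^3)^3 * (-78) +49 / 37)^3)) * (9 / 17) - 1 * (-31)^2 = -50466532356765791566171 / 54840900668944342879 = -920.24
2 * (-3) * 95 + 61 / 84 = -47819 / 84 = -569.27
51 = 51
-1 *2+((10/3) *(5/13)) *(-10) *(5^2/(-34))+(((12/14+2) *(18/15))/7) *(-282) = -4245908/32487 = -130.70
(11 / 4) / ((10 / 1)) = 11 / 40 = 0.28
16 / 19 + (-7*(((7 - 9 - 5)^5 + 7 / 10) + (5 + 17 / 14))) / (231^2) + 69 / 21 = 10699064 / 1689765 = 6.33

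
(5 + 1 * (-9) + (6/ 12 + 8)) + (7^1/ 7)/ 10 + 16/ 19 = 517/ 95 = 5.44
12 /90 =2 /15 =0.13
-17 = -17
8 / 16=1 / 2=0.50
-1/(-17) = 1/17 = 0.06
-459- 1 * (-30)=-429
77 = 77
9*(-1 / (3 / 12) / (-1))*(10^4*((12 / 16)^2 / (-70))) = -20250 / 7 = -2892.86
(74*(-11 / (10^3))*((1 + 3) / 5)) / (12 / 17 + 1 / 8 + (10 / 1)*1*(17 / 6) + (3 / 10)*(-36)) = -166056 / 4682875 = -0.04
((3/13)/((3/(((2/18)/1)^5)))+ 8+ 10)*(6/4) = 13817467/511758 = 27.00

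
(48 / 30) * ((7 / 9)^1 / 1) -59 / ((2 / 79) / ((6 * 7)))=-4404589 / 45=-97879.76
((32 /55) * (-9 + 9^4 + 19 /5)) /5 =1048928 /1375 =762.86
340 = 340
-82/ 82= -1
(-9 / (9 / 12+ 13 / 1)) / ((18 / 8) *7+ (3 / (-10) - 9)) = -48 / 473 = -0.10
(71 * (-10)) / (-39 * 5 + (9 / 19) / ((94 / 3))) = 3.64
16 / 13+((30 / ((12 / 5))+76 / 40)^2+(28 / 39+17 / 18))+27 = 1387931 / 5850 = 237.25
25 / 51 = 0.49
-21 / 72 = -7 / 24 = -0.29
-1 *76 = -76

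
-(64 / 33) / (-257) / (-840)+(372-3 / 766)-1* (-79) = 307636522687 / 682126830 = 451.00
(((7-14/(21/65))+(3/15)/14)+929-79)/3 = 170873/630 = 271.23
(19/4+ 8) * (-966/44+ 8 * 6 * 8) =406215/88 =4616.08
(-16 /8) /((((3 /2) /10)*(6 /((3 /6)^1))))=-10 /9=-1.11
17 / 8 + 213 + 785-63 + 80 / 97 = 727849 / 776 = 937.95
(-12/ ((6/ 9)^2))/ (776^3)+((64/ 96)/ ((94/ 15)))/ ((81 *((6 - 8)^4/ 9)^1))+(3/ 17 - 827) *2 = -5556701675444173/ 3360272150016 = -1653.65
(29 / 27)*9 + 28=113 / 3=37.67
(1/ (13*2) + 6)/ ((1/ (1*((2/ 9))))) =157/ 117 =1.34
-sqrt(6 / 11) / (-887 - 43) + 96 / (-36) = -8 / 3 + sqrt(66) / 10230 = -2.67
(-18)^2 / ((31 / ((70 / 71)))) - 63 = -115983 / 2201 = -52.70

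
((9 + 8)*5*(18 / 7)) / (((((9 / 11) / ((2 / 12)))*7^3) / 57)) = 17765 / 2401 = 7.40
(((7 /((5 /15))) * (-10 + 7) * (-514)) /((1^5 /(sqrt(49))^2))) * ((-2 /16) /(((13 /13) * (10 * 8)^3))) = -793359 /2048000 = -0.39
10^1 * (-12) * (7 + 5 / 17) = -14880 / 17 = -875.29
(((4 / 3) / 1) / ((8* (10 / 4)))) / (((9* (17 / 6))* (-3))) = -2 / 2295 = -0.00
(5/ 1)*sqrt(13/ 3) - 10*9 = -90 + 5*sqrt(39)/ 3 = -79.59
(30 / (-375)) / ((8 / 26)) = -13 / 50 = -0.26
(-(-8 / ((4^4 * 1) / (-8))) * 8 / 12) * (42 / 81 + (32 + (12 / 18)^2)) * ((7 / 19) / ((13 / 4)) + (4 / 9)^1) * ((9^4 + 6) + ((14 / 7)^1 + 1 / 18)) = -32623243700 / 1620567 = -20130.76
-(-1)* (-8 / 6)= -4 / 3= -1.33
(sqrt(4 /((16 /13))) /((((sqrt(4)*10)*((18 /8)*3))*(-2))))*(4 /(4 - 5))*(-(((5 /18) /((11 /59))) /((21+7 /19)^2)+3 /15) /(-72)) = 33170003*sqrt(13) /1586183860800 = 0.00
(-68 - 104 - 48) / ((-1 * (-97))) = -220 / 97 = -2.27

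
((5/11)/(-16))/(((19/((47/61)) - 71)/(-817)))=-191995/383328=-0.50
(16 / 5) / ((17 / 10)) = 32 / 17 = 1.88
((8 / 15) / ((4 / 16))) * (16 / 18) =256 / 135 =1.90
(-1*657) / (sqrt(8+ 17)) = -657 / 5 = -131.40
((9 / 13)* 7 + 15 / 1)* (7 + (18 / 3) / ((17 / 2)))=33798 / 221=152.93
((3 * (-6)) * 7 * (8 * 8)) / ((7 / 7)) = -8064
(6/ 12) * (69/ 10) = 69/ 20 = 3.45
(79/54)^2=6241/2916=2.14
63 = 63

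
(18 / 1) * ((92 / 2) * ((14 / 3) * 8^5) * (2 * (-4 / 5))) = -202584883.20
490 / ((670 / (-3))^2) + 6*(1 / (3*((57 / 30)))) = 906179 / 852910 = 1.06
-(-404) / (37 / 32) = 12928 / 37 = 349.41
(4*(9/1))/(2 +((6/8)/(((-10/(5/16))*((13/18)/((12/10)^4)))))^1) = 1170000/62813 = 18.63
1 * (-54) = -54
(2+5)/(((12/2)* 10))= 7/60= 0.12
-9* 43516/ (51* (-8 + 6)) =65274/ 17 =3839.65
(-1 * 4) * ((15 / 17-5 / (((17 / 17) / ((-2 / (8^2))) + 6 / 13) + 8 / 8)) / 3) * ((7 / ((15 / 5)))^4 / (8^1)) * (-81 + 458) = -3195274810 / 1640007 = -1948.33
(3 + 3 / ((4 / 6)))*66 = 495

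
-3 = -3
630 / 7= 90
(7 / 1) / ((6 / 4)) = 14 / 3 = 4.67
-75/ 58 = -1.29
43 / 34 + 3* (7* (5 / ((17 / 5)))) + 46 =2657 / 34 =78.15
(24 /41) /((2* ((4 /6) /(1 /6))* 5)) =0.01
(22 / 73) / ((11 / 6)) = 12 / 73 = 0.16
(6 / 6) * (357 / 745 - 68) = -50303 / 745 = -67.52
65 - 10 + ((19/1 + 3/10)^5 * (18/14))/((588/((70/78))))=270587984193/50960000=5309.81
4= 4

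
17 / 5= 3.40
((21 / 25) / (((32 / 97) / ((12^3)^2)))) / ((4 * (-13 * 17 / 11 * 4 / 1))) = -130677624 / 5525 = -23652.06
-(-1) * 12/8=3/2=1.50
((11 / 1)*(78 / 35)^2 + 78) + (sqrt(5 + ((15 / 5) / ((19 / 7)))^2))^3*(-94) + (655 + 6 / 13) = 12550387 / 15925 - 211124*sqrt(2246) / 6859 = -670.66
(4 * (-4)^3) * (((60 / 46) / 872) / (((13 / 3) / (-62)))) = 5.48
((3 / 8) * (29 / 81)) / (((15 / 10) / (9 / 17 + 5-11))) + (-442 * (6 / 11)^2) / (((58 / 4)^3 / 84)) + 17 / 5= -19316781047 / 27090813420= -0.71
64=64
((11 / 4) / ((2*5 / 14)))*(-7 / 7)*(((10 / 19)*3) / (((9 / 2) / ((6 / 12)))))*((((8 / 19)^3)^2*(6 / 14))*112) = -161480704 / 893871739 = -0.18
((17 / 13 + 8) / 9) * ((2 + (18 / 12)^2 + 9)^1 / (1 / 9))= 6413 / 52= 123.33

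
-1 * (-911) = 911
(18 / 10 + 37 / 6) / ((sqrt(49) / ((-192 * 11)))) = -84128 / 35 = -2403.66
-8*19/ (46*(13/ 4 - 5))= 304/ 161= 1.89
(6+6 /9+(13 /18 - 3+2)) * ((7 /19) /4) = 805 /1368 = 0.59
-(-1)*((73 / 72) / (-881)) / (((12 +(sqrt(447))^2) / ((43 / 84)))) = -3139 / 2445684192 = -0.00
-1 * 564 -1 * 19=-583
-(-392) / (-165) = -392 / 165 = -2.38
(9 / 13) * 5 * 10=450 / 13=34.62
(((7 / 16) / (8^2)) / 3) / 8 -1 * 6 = -147449 / 24576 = -6.00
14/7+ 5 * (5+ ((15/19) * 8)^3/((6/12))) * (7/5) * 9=219902303/6859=32060.40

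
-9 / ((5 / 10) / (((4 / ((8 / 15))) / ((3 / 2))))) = -90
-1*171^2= -29241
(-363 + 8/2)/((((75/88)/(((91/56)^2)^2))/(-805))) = 18158769629/7680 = 2364423.13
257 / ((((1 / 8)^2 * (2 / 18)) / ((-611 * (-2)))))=180895104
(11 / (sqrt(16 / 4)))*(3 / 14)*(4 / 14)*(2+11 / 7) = 825 / 686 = 1.20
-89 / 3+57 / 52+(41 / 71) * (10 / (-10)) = -322843 / 11076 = -29.15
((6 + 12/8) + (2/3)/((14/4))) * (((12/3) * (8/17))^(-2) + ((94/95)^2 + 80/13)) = 15144615869/265574400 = 57.03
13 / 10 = 1.30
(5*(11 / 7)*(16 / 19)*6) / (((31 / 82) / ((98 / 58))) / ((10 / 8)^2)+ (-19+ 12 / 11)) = -416724000 / 186489047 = -2.23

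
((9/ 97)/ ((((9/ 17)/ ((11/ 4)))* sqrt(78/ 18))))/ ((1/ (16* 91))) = 5236* sqrt(39)/ 97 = 337.10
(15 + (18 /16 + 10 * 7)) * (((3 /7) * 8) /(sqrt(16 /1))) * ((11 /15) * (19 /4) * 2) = 514.29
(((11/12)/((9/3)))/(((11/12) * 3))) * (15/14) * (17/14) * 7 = 85/84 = 1.01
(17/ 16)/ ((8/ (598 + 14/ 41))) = 104261/ 1312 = 79.47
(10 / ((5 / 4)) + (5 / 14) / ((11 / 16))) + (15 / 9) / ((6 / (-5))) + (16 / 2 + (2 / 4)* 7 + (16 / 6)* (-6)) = 1823 / 693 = 2.63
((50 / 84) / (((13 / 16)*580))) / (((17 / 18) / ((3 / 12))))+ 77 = 3454466 / 44863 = 77.00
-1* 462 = -462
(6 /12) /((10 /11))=11 /20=0.55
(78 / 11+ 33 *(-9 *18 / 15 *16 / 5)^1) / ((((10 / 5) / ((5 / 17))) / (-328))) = 51115848 / 935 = 54669.36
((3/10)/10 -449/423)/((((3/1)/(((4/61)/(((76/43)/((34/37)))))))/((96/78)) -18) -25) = -255154088/7049094075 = -0.04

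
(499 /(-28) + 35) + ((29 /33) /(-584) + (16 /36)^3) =565970917 /32781672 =17.26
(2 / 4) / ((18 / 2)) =1 / 18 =0.06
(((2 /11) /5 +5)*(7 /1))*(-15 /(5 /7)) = -40719 /55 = -740.35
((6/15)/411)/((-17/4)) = -8/34935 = -0.00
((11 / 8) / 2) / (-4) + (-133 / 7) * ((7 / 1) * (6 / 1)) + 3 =-50891 / 64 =-795.17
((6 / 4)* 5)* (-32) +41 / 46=-10999 / 46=-239.11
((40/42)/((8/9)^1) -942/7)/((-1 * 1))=267/2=133.50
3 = 3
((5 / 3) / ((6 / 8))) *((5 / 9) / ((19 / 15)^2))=2500 / 3249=0.77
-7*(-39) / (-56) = -39 / 8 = -4.88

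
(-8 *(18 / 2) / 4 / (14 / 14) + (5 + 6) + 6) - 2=-3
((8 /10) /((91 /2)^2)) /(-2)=-8 /41405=-0.00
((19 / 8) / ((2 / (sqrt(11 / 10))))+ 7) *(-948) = -6636 - 4503 *sqrt(110) / 40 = -7816.70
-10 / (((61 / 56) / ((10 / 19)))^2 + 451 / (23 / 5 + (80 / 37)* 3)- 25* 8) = 918848000 / 14245490667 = 0.06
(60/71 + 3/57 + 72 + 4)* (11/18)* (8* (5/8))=5705425/24282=234.97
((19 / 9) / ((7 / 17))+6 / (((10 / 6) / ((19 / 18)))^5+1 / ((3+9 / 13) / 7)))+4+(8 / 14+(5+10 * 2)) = 3087237209930 / 87678675567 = 35.21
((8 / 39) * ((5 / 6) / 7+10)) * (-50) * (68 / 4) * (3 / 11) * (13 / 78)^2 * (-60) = 7225000 / 9009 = 801.98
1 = 1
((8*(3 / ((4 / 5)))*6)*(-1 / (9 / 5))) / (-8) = 25 / 2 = 12.50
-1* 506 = -506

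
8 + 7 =15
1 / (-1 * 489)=-1 / 489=-0.00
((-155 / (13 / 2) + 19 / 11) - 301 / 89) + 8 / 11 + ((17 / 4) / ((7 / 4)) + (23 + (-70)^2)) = 436594448 / 89089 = 4900.65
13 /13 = 1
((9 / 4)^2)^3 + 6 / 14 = 3732375 / 28672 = 130.17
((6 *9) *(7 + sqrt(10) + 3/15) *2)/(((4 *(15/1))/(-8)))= -2592/25 -72 *sqrt(10)/5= -149.22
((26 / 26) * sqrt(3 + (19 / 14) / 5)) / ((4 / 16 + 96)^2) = 8 * sqrt(16030) / 5187875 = 0.00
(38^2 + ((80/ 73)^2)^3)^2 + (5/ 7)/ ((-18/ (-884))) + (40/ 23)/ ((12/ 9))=69362699339871496184492932526464/ 33185067619364384872993929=2090178.03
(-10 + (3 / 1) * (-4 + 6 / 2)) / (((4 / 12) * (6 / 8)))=-52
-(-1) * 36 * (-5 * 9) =-1620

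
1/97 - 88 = -8535/97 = -87.99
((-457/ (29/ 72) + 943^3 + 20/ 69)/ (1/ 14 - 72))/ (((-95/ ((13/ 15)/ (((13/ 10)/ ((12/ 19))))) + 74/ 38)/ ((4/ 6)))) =53694716992352/ 1545298263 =34747.15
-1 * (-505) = 505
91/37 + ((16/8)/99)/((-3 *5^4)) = 16891801/6868125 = 2.46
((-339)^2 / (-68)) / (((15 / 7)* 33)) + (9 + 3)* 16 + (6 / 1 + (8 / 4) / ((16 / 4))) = 653007 / 3740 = 174.60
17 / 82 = 0.21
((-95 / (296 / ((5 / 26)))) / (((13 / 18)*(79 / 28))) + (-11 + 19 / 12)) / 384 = -56000081 / 2276292096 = -0.02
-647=-647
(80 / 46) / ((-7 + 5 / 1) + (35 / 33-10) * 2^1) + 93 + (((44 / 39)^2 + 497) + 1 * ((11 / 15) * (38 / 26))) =8494762141 / 14343030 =592.26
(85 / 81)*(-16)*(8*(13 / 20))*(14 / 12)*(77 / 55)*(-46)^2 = -366626624 / 1215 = -301750.31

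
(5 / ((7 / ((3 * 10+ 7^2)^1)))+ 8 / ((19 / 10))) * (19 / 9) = 8065 / 63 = 128.02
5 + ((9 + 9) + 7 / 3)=76 / 3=25.33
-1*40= -40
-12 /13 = -0.92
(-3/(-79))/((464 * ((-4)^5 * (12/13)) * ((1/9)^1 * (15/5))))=-39/150142976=-0.00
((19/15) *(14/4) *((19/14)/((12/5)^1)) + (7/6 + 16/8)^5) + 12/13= 321.86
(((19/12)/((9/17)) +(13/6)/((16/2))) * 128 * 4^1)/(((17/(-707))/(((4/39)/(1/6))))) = -255017728/5967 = -42738.01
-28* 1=-28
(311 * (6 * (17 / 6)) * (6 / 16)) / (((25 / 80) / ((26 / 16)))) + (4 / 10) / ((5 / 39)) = 1031277 / 100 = 10312.77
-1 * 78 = -78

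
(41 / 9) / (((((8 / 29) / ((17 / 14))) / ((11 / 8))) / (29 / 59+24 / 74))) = 22.49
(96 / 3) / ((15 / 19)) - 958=-13762 / 15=-917.47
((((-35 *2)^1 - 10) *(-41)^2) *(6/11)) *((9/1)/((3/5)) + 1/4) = -12304920/11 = -1118629.09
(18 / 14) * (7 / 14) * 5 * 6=135 / 7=19.29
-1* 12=-12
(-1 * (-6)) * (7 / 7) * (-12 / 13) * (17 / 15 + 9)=-56.12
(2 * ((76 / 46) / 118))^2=1444 / 1841449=0.00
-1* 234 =-234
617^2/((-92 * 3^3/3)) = -380689/828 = -459.77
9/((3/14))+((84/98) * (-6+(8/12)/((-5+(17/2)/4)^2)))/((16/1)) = 88201/2116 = 41.68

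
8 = 8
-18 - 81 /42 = -279 /14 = -19.93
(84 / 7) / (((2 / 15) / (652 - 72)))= 52200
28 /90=14 /45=0.31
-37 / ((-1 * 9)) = 37 / 9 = 4.11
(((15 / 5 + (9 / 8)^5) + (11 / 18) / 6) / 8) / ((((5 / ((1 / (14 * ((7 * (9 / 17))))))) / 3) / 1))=73756931 / 10404495360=0.01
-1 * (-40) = 40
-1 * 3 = -3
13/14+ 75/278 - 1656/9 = -177866/973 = -182.80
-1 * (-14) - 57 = -43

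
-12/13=-0.92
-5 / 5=-1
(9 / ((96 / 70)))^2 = 11025 / 256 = 43.07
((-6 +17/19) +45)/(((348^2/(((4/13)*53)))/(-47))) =-0.25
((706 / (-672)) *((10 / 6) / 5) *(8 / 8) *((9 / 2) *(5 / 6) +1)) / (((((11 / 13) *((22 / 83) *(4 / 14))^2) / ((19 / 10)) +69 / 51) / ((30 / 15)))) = -1358089544539 / 553335655968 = -2.45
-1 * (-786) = 786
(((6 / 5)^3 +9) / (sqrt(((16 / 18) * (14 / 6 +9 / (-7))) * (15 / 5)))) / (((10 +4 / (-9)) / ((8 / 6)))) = 12069 * sqrt(77) / 118250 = 0.90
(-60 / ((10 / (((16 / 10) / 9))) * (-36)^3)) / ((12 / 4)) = 1 / 131220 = 0.00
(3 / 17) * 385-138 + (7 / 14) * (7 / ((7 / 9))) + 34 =-1073 / 34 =-31.56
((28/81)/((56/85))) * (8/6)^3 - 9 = -16963/2187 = -7.76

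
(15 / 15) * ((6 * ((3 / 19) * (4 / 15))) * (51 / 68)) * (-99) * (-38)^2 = -135432 / 5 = -27086.40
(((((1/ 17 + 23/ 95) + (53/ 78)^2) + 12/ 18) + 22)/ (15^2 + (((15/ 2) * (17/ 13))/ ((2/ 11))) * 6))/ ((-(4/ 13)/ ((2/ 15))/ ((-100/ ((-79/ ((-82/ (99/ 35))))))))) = 0.68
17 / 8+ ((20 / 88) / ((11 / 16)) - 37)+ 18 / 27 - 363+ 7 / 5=-5742337 / 14520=-395.48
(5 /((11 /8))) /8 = 5 /11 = 0.45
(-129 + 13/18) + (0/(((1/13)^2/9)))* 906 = -2309/18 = -128.28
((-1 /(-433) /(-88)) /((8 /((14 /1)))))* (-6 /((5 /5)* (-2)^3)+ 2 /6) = -91 /1828992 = -0.00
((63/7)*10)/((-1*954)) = -5/53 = -0.09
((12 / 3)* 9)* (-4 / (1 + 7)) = -18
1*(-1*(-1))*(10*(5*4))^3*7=56000000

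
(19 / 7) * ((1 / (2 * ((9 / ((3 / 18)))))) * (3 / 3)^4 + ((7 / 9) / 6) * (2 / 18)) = 437 / 6804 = 0.06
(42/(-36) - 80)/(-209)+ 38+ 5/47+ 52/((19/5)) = 3075323/58938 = 52.18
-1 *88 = -88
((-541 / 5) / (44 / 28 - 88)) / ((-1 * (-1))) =3787 / 3025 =1.25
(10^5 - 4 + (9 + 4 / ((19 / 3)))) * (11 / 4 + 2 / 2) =28501605 / 76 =375021.12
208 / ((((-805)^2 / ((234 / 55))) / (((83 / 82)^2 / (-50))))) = -41912676 / 1497828784375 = -0.00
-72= -72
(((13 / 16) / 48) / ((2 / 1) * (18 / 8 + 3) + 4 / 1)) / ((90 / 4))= 13 / 250560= 0.00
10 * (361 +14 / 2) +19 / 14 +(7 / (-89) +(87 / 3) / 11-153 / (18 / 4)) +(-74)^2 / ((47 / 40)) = 5353371691 / 644182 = 8310.34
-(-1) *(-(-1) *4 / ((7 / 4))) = 16 / 7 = 2.29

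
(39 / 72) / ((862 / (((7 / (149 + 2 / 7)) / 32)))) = 637 / 691806720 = 0.00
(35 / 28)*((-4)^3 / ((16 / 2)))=-10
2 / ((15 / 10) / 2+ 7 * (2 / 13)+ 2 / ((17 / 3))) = 1768 / 1927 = 0.92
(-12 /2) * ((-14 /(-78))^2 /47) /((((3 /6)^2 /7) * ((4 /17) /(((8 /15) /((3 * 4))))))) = -23324 /1072305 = -0.02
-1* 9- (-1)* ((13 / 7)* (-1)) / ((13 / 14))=-11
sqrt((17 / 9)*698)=36.31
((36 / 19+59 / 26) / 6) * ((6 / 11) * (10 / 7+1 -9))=-4301 / 1729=-2.49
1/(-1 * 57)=-1/57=-0.02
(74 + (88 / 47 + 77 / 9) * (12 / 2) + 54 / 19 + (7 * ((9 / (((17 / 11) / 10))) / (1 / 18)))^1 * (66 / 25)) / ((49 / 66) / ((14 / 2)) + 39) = 97743828644 / 195910805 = 498.92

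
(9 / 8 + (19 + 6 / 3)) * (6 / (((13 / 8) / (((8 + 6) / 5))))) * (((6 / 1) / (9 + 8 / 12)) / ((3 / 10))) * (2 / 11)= 356832 / 4147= 86.05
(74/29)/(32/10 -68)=-185/4698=-0.04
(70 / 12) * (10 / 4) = 14.58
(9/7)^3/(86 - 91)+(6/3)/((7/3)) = 741/1715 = 0.43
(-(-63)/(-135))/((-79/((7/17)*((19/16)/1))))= 0.00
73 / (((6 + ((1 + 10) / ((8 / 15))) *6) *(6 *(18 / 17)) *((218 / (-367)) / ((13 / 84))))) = -5920811 / 256606056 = -0.02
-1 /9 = -0.11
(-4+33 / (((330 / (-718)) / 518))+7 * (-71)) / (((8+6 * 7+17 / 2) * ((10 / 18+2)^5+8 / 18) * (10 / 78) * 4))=-3709595961 / 323129350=-11.48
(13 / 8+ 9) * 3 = 255 / 8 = 31.88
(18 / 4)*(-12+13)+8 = 25 / 2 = 12.50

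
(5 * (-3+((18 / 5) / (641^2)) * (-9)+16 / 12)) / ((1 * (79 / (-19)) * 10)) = 0.20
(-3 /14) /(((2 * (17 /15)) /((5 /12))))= -0.04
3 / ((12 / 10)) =5 / 2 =2.50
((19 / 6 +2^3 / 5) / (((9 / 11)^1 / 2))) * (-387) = -67639 / 15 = -4509.27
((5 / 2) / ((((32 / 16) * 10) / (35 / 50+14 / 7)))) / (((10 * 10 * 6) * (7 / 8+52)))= 1 / 94000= 0.00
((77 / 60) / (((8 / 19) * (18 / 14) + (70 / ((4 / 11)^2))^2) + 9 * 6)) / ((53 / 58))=0.00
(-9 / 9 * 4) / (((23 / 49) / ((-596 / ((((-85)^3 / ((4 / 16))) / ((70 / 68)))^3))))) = -2504243 / 6700155728142251500000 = -0.00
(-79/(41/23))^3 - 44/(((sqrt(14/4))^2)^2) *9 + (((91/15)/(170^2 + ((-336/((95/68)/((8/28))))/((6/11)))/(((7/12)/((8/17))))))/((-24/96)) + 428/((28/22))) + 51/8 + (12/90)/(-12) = -504826045017773832229/5820760242014760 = -86728.54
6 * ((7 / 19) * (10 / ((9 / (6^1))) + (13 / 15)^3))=345758 / 21375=16.18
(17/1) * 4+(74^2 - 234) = 5310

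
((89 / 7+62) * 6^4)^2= 459423684864 / 49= 9375993568.65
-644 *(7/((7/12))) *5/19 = -38640/19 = -2033.68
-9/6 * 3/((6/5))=-15/4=-3.75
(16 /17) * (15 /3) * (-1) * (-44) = 3520 /17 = 207.06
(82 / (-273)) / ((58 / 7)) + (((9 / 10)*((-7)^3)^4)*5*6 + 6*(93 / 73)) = 30855011270384506 / 82563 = 373714754434.61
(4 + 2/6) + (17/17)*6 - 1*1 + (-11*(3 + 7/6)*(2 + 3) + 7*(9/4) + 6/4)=-2431/12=-202.58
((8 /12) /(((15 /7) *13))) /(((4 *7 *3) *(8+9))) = 1 /59670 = 0.00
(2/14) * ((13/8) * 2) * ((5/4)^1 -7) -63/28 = -551/112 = -4.92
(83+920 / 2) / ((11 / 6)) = 3258 / 11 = 296.18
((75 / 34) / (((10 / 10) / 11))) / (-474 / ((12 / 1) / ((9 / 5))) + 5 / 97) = -400125 / 1171589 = -0.34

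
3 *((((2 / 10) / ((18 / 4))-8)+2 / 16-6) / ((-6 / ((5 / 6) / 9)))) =4979 / 7776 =0.64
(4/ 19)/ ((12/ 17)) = 17/ 57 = 0.30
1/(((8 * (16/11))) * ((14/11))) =121/1792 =0.07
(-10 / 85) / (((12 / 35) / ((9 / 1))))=-105 / 34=-3.09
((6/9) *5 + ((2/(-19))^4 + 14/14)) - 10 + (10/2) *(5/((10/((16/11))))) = -8730979/4300593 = -2.03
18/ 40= 9/ 20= 0.45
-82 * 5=-410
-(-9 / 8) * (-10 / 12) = -15 / 16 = -0.94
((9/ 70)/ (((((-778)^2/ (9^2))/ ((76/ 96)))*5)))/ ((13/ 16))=4617/ 1377021100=0.00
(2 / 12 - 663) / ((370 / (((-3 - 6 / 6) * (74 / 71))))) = 7954 / 1065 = 7.47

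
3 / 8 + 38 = 307 / 8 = 38.38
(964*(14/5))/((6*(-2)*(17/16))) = -53984/255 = -211.70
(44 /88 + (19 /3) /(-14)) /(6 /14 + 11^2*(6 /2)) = 1 /7632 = 0.00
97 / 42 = 2.31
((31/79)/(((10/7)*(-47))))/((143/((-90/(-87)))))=-651/15397811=-0.00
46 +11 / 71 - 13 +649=48433 / 71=682.15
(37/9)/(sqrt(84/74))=37 * sqrt(1554)/378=3.86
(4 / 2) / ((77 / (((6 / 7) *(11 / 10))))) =6 / 245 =0.02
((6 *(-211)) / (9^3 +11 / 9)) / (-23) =5697 / 75578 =0.08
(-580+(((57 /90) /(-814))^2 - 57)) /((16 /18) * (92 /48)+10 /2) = -95.02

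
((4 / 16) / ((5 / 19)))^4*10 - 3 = 82321 / 16000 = 5.15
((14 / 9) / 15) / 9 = 14 / 1215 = 0.01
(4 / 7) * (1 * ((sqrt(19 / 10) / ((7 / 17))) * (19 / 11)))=3.30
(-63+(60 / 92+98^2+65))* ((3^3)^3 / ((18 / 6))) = 1449672633 / 23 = 63029244.91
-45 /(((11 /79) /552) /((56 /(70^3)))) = -392472 /13475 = -29.13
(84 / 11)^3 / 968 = 74088 / 161051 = 0.46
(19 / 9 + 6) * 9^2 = 657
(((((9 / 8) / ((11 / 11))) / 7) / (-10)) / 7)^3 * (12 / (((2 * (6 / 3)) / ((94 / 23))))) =-102789 / 692717312000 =-0.00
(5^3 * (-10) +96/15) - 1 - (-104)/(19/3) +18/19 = -116587/95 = -1227.23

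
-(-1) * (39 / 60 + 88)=88.65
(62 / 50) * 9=11.16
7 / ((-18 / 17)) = -6.61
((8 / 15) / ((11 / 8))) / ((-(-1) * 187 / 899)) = 57536 / 30855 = 1.86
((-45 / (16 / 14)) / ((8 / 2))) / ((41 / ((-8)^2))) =-630 / 41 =-15.37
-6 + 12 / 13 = -66 / 13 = -5.08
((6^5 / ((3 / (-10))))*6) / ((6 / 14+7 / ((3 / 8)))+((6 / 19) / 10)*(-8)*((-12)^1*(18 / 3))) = -310262400 / 74383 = -4171.15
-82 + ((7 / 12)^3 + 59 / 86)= -6027203 / 74304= -81.12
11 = 11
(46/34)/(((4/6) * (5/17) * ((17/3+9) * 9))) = 23/440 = 0.05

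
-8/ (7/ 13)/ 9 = -104/ 63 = -1.65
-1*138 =-138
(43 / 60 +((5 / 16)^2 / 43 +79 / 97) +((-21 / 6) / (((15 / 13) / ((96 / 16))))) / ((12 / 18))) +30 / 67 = -5434010815 / 214622976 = -25.32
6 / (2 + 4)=1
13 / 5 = 2.60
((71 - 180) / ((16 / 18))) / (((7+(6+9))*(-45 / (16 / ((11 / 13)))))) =1417 / 605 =2.34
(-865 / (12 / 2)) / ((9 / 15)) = -4325 / 18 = -240.28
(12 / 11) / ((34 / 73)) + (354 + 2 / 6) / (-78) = -96289 / 43758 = -2.20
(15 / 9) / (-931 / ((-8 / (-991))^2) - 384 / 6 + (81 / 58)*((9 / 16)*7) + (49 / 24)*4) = -9280 / 79545895019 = -0.00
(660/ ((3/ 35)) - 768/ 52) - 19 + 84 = 100753/ 13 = 7750.23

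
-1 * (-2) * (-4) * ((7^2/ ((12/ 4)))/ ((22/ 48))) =-3136/ 11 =-285.09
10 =10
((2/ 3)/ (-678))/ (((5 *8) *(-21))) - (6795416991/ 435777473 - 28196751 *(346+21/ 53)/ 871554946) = -86559919020314111/ 19730626920625320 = -4.39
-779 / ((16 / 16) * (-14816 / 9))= 7011 / 14816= 0.47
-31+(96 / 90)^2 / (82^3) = -480723943 / 15507225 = -31.00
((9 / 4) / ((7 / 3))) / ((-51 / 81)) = -1.53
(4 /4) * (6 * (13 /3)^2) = 338 /3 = 112.67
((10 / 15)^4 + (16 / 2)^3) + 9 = 42217 / 81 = 521.20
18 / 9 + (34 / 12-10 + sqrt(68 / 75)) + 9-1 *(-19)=2 *sqrt(51) / 15 + 137 / 6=23.79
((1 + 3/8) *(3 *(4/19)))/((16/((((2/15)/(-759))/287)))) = -1/30100560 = -0.00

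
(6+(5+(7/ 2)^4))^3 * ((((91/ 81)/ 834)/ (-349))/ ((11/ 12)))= -57679419889/ 3278567424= -17.59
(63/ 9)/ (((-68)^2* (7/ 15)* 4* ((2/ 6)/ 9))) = 405/ 18496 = 0.02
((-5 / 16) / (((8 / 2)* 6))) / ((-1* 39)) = 5 / 14976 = 0.00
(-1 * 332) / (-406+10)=83 / 99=0.84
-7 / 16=-0.44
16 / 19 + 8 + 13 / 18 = 3271 / 342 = 9.56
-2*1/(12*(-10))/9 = 0.00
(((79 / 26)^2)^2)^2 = 1517108809906561 / 208827064576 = 7264.91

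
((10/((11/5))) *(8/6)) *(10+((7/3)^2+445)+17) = 2893.60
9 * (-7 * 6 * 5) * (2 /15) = -252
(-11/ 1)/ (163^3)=-11/ 4330747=-0.00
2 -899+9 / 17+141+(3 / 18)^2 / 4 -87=-2062351 / 2448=-842.46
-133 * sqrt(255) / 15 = -141.59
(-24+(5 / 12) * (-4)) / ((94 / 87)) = -2233 / 94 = -23.76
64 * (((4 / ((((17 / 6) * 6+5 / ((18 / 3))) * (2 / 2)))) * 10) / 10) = 1536 / 107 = 14.36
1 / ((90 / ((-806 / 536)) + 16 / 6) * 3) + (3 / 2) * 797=82651685 / 69136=1195.49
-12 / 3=-4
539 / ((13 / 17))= 9163 / 13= 704.85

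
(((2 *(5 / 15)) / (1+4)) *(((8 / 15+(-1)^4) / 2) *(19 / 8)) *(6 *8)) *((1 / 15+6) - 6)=874 / 1125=0.78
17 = 17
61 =61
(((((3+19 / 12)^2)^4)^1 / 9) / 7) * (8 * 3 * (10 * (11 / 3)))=4605366583984375 / 1693052928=2720155.12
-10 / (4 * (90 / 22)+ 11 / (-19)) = -2090 / 3299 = -0.63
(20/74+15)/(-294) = -565/10878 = -0.05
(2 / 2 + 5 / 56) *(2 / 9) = 61 / 252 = 0.24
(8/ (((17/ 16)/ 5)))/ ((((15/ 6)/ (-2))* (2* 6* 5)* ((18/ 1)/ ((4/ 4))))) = -64/ 2295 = -0.03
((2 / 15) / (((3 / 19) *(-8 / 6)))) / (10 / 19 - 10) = 361 / 5400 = 0.07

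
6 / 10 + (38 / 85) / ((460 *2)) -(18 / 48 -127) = 127.23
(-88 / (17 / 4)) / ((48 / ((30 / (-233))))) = 220 / 3961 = 0.06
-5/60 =-1/12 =-0.08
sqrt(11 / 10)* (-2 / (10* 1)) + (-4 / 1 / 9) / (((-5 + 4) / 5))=20 / 9-sqrt(110) / 50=2.01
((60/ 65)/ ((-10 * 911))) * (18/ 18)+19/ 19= 1.00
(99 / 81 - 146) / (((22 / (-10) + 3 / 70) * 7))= 13030 / 1359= 9.59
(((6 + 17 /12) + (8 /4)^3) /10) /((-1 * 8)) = -37 /192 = -0.19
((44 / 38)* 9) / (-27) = -22 / 57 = -0.39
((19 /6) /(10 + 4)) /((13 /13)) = 19 /84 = 0.23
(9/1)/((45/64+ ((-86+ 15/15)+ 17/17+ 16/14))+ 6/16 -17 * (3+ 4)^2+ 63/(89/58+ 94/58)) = -81984/8151139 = -0.01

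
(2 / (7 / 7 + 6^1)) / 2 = 1 / 7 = 0.14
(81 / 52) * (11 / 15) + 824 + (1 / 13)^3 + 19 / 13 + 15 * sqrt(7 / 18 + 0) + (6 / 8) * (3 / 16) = 836.10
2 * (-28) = -56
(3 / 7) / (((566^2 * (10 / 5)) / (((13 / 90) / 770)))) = 13 / 103603130400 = 0.00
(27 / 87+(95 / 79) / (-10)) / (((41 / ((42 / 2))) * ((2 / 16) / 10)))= 731640 / 93931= 7.79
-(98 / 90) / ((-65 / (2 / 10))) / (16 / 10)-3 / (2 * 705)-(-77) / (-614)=-42353659 / 337638600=-0.13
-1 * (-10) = 10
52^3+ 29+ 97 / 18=2531563 / 18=140642.39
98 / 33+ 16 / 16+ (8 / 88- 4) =2 / 33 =0.06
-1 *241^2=-58081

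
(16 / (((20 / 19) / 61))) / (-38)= -122 / 5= -24.40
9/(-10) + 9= 81/10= 8.10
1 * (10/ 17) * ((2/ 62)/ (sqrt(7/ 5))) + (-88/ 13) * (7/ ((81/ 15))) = -3080/ 351 + 10 * sqrt(35)/ 3689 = -8.76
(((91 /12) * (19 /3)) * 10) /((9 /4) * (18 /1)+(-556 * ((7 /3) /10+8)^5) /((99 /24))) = -3438703125 /36511365288653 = -0.00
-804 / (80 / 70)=-1407 / 2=-703.50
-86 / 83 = -1.04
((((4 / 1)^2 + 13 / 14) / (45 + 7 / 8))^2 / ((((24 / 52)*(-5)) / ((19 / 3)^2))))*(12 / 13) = -72096032 / 32998805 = -2.18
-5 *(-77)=385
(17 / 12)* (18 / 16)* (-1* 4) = -51 / 8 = -6.38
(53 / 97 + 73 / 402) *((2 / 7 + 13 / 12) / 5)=652901 / 3275496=0.20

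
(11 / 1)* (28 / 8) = 77 / 2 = 38.50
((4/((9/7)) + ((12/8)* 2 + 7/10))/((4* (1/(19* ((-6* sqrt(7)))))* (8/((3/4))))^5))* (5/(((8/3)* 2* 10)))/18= -162657218844981* sqrt(7)/687194767360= -626.24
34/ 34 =1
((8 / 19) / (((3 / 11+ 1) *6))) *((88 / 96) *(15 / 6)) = 605 / 4788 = 0.13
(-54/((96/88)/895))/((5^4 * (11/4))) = -3222/125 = -25.78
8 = 8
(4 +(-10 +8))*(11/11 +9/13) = 44/13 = 3.38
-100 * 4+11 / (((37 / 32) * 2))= -14624 / 37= -395.24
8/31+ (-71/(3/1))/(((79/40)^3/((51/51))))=-129031064/45852627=-2.81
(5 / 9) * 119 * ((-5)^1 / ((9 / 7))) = -20825 / 81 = -257.10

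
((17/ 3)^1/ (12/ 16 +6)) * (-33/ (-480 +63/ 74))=55352/ 957339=0.06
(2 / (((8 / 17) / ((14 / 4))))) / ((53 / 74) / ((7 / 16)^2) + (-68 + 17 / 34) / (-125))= 3.47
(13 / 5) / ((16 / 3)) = 39 / 80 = 0.49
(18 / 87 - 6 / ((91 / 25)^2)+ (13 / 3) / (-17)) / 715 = -6134201 / 8757033285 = -0.00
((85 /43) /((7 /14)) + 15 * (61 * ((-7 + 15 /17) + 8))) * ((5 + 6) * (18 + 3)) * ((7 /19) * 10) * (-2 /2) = -20405408100 /13889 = -1469177.63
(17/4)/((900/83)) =1411/3600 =0.39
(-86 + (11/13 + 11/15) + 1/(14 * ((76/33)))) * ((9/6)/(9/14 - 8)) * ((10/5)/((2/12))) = 52527399/254410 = 206.47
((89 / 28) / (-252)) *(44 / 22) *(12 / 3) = -0.10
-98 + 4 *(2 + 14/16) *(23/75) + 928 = 125029/150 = 833.53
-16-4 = -20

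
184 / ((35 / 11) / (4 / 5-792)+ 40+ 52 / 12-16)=24020832 / 3698335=6.50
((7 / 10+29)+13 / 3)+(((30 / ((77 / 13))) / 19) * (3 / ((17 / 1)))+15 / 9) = 8890647 / 248710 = 35.75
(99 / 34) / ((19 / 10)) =495 / 323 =1.53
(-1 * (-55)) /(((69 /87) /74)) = 118030 /23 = 5131.74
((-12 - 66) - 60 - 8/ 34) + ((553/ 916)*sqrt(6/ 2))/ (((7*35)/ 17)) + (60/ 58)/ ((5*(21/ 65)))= -474840/ 3451 + 1343*sqrt(3)/ 32060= -137.52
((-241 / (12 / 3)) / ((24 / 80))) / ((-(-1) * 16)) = -1205 / 96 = -12.55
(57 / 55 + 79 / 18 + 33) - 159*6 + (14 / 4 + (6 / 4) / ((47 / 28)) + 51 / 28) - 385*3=-1344765197 / 651420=-2064.36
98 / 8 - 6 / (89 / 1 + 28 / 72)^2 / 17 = 2156530097 / 176043908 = 12.25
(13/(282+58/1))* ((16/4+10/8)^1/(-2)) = -273/2720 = -0.10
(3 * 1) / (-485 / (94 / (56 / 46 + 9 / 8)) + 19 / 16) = -1081 / 3927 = -0.28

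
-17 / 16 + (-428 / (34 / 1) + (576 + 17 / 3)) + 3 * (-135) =163.02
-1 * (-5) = 5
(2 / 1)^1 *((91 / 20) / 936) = 7 / 720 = 0.01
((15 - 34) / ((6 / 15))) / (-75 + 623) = -95 / 1096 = -0.09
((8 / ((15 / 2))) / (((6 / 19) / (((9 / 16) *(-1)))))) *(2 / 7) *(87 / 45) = -551 / 525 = -1.05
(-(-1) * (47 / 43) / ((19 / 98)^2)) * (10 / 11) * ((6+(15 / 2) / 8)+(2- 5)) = 35546805 / 341506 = 104.09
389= 389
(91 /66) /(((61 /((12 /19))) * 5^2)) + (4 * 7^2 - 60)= 43346782 /318725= 136.00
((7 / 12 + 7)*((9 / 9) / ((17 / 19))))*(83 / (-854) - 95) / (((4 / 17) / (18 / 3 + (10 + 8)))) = -20059611 / 244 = -82211.52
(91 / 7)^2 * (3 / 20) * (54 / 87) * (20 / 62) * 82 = 374166 / 899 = 416.20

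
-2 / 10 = -1 / 5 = -0.20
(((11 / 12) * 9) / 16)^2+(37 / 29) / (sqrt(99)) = 37 * sqrt(11) / 957+1089 / 4096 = 0.39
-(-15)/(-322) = -15/322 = -0.05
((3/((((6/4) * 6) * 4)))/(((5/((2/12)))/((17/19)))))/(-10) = -0.00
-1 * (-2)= 2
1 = 1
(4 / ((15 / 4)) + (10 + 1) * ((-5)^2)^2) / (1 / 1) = 103141 / 15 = 6876.07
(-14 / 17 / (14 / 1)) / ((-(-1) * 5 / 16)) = -16 / 85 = -0.19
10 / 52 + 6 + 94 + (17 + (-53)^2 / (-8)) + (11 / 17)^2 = -7018497 / 30056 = -233.51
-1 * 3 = -3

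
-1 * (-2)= 2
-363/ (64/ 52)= -4719/ 16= -294.94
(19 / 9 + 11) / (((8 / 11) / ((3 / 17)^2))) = 649 / 1156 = 0.56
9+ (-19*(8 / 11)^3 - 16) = -19045 / 1331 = -14.31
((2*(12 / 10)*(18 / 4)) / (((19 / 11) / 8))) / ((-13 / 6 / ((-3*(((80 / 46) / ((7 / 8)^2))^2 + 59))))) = 6970432224096 / 1568609315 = 4443.70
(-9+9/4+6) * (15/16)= -45/64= -0.70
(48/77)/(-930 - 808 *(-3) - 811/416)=19968/47793361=0.00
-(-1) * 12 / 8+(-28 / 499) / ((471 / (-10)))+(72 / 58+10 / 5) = 64649215 / 13631682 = 4.74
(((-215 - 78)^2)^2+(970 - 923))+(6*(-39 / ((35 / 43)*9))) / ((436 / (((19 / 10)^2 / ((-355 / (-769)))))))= 1996288822788336569 / 270865000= 7370050847.43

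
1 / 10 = 0.10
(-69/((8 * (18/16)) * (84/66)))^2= 64009/1764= 36.29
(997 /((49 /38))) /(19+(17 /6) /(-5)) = 1136580 /27097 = 41.94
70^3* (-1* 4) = -1372000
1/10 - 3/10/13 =1/13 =0.08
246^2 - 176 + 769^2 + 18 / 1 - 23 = 651696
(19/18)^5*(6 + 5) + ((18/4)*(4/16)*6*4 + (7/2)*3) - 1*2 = 94316753/1889568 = 49.91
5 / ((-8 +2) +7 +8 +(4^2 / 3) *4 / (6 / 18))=5 / 73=0.07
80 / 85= 16 / 17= 0.94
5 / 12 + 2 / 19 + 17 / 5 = 4471 / 1140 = 3.92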